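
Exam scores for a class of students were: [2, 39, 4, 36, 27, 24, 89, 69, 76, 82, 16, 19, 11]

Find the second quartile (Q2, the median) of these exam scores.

27

Step 1: Sort the data: [2, 4, 11, 16, 19, 24, 27, 36, 39, 69, 76, 82, 89]
Step 2: n = 13
Step 3: Q2 is the median. Since n is odd, it is the middle value at position 7: 27
Step 4: Q2 = 27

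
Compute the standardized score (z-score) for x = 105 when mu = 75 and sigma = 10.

3

Step 1: Recall the z-score formula: z = (x - mu) / sigma
Step 2: Substitute values: z = (105 - 75) / 10
Step 3: z = 30 / 10 = 3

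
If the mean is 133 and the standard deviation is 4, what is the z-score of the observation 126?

-1.75

Step 1: Recall the z-score formula: z = (x - mu) / sigma
Step 2: Substitute values: z = (126 - 133) / 4
Step 3: z = -7 / 4 = -1.75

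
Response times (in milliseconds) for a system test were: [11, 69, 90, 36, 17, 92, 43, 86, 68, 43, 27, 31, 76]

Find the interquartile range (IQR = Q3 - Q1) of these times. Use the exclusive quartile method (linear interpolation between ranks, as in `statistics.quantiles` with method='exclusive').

52

Step 1: Sort the data: [11, 17, 27, 31, 36, 43, 43, 68, 69, 76, 86, 90, 92]
Step 2: n = 13
Step 3: Using the exclusive quartile method:
  Q1 = 29
  Q2 (median) = 43
  Q3 = 81
  IQR = Q3 - Q1 = 81 - 29 = 52
Step 4: IQR = 52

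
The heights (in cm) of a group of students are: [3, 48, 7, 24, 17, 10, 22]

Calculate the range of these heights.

45

Step 1: Identify the maximum value: max = 48
Step 2: Identify the minimum value: min = 3
Step 3: Range = max - min = 48 - 3 = 45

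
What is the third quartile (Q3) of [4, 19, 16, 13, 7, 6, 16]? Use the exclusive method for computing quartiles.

16

Step 1: Sort the data: [4, 6, 7, 13, 16, 16, 19]
Step 2: n = 7
Step 3: Using the exclusive quartile method:
  Q1 = 6
  Q2 (median) = 13
  Q3 = 16
  IQR = Q3 - Q1 = 16 - 6 = 10
Step 4: Q3 = 16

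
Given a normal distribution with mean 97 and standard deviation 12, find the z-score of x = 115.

1.5

Step 1: Recall the z-score formula: z = (x - mu) / sigma
Step 2: Substitute values: z = (115 - 97) / 12
Step 3: z = 18 / 12 = 1.5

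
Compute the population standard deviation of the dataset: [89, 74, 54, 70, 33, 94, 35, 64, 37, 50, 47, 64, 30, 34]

20.3316

Step 1: Compute the mean: 55.3571
Step 2: Sum of squared deviations from the mean: 5787.2143
Step 3: Population variance = 5787.2143 / 14 = 413.3724
Step 4: Standard deviation = sqrt(413.3724) = 20.3316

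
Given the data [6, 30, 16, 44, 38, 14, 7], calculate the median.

16

Step 1: Sort the data in ascending order: [6, 7, 14, 16, 30, 38, 44]
Step 2: The number of values is n = 7.
Step 3: Since n is odd, the median is the middle value at position 4: 16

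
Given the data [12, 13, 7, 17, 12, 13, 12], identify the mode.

12

Step 1: Count the frequency of each value:
  7: appears 1 time(s)
  12: appears 3 time(s)
  13: appears 2 time(s)
  17: appears 1 time(s)
Step 2: The value 12 appears most frequently (3 times).
Step 3: Mode = 12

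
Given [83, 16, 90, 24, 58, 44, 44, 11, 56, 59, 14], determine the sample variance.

735.4545

Step 1: Compute the mean: (83 + 16 + 90 + 24 + 58 + 44 + 44 + 11 + 56 + 59 + 14) / 11 = 45.3636
Step 2: Compute squared deviations from the mean:
  (83 - 45.3636)^2 = 1416.4959
  (16 - 45.3636)^2 = 862.2231
  (90 - 45.3636)^2 = 1992.405
  (24 - 45.3636)^2 = 456.405
  (58 - 45.3636)^2 = 159.6777
  (44 - 45.3636)^2 = 1.8595
  (44 - 45.3636)^2 = 1.8595
  (11 - 45.3636)^2 = 1180.8595
  (56 - 45.3636)^2 = 113.1322
  (59 - 45.3636)^2 = 185.9504
  (14 - 45.3636)^2 = 983.6777
Step 3: Sum of squared deviations = 7354.5455
Step 4: Sample variance = 7354.5455 / 10 = 735.4545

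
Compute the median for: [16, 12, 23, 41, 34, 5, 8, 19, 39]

19

Step 1: Sort the data in ascending order: [5, 8, 12, 16, 19, 23, 34, 39, 41]
Step 2: The number of values is n = 9.
Step 3: Since n is odd, the median is the middle value at position 5: 19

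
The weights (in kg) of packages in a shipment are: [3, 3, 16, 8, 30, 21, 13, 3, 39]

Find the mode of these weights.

3

Step 1: Count the frequency of each value:
  3: appears 3 time(s)
  8: appears 1 time(s)
  13: appears 1 time(s)
  16: appears 1 time(s)
  21: appears 1 time(s)
  30: appears 1 time(s)
  39: appears 1 time(s)
Step 2: The value 3 appears most frequently (3 times).
Step 3: Mode = 3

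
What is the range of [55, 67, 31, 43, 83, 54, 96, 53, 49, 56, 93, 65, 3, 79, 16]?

93

Step 1: Identify the maximum value: max = 96
Step 2: Identify the minimum value: min = 3
Step 3: Range = max - min = 96 - 3 = 93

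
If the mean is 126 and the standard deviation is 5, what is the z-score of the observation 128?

0.4

Step 1: Recall the z-score formula: z = (x - mu) / sigma
Step 2: Substitute values: z = (128 - 126) / 5
Step 3: z = 2 / 5 = 0.4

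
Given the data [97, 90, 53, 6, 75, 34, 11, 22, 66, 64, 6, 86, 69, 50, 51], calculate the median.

53

Step 1: Sort the data in ascending order: [6, 6, 11, 22, 34, 50, 51, 53, 64, 66, 69, 75, 86, 90, 97]
Step 2: The number of values is n = 15.
Step 3: Since n is odd, the median is the middle value at position 8: 53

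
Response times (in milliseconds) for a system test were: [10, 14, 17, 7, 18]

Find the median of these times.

14

Step 1: Sort the data in ascending order: [7, 10, 14, 17, 18]
Step 2: The number of values is n = 5.
Step 3: Since n is odd, the median is the middle value at position 3: 14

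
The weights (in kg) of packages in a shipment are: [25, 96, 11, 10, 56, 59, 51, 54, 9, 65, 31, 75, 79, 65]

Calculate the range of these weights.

87

Step 1: Identify the maximum value: max = 96
Step 2: Identify the minimum value: min = 9
Step 3: Range = max - min = 96 - 9 = 87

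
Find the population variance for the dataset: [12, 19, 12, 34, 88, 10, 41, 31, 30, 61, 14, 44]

498

Step 1: Compute the mean: (12 + 19 + 12 + 34 + 88 + 10 + 41 + 31 + 30 + 61 + 14 + 44) / 12 = 33
Step 2: Compute squared deviations from the mean:
  (12 - 33)^2 = 441
  (19 - 33)^2 = 196
  (12 - 33)^2 = 441
  (34 - 33)^2 = 1
  (88 - 33)^2 = 3025
  (10 - 33)^2 = 529
  (41 - 33)^2 = 64
  (31 - 33)^2 = 4
  (30 - 33)^2 = 9
  (61 - 33)^2 = 784
  (14 - 33)^2 = 361
  (44 - 33)^2 = 121
Step 3: Sum of squared deviations = 5976
Step 4: Population variance = 5976 / 12 = 498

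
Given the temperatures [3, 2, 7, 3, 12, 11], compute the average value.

6.3333

Step 1: Sum all values: 3 + 2 + 7 + 3 + 12 + 11 = 38
Step 2: Count the number of values: n = 6
Step 3: Mean = sum / n = 38 / 6 = 6.3333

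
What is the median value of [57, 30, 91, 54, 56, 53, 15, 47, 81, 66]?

55

Step 1: Sort the data in ascending order: [15, 30, 47, 53, 54, 56, 57, 66, 81, 91]
Step 2: The number of values is n = 10.
Step 3: Since n is even, the median is the average of positions 5 and 6:
  Median = (54 + 56) / 2 = 55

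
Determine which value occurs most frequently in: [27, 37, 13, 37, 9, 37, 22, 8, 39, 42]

37

Step 1: Count the frequency of each value:
  8: appears 1 time(s)
  9: appears 1 time(s)
  13: appears 1 time(s)
  22: appears 1 time(s)
  27: appears 1 time(s)
  37: appears 3 time(s)
  39: appears 1 time(s)
  42: appears 1 time(s)
Step 2: The value 37 appears most frequently (3 times).
Step 3: Mode = 37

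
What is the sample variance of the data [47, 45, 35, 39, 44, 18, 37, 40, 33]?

75.5278

Step 1: Compute the mean: (47 + 45 + 35 + 39 + 44 + 18 + 37 + 40 + 33) / 9 = 37.5556
Step 2: Compute squared deviations from the mean:
  (47 - 37.5556)^2 = 89.1975
  (45 - 37.5556)^2 = 55.4198
  (35 - 37.5556)^2 = 6.5309
  (39 - 37.5556)^2 = 2.0864
  (44 - 37.5556)^2 = 41.5309
  (18 - 37.5556)^2 = 382.4198
  (37 - 37.5556)^2 = 0.3086
  (40 - 37.5556)^2 = 5.9753
  (33 - 37.5556)^2 = 20.7531
Step 3: Sum of squared deviations = 604.2222
Step 4: Sample variance = 604.2222 / 8 = 75.5278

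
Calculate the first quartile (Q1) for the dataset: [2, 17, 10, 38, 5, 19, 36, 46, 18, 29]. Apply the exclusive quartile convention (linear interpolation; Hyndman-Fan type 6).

8.75

Step 1: Sort the data: [2, 5, 10, 17, 18, 19, 29, 36, 38, 46]
Step 2: n = 10
Step 3: Using the exclusive quartile method:
  Q1 = 8.75
  Q2 (median) = 18.5
  Q3 = 36.5
  IQR = Q3 - Q1 = 36.5 - 8.75 = 27.75
Step 4: Q1 = 8.75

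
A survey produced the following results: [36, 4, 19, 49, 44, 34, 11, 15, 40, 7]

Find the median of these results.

26.5

Step 1: Sort the data in ascending order: [4, 7, 11, 15, 19, 34, 36, 40, 44, 49]
Step 2: The number of values is n = 10.
Step 3: Since n is even, the median is the average of positions 5 and 6:
  Median = (19 + 34) / 2 = 26.5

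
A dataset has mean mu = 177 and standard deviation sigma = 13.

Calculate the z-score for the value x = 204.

2.0769

Step 1: Recall the z-score formula: z = (x - mu) / sigma
Step 2: Substitute values: z = (204 - 177) / 13
Step 3: z = 27 / 13 = 2.0769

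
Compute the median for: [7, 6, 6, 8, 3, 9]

6.5

Step 1: Sort the data in ascending order: [3, 6, 6, 7, 8, 9]
Step 2: The number of values is n = 6.
Step 3: Since n is even, the median is the average of positions 3 and 4:
  Median = (6 + 7) / 2 = 6.5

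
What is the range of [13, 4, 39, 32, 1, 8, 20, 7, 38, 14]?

38

Step 1: Identify the maximum value: max = 39
Step 2: Identify the minimum value: min = 1
Step 3: Range = max - min = 39 - 1 = 38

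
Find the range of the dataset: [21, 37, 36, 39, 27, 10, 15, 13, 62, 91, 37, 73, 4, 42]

87

Step 1: Identify the maximum value: max = 91
Step 2: Identify the minimum value: min = 4
Step 3: Range = max - min = 91 - 4 = 87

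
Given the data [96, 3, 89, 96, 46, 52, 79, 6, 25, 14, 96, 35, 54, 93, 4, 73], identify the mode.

96

Step 1: Count the frequency of each value:
  3: appears 1 time(s)
  4: appears 1 time(s)
  6: appears 1 time(s)
  14: appears 1 time(s)
  25: appears 1 time(s)
  35: appears 1 time(s)
  46: appears 1 time(s)
  52: appears 1 time(s)
  54: appears 1 time(s)
  73: appears 1 time(s)
  79: appears 1 time(s)
  89: appears 1 time(s)
  93: appears 1 time(s)
  96: appears 3 time(s)
Step 2: The value 96 appears most frequently (3 times).
Step 3: Mode = 96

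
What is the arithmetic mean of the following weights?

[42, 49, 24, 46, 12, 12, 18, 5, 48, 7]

26.3

Step 1: Sum all values: 42 + 49 + 24 + 46 + 12 + 12 + 18 + 5 + 48 + 7 = 263
Step 2: Count the number of values: n = 10
Step 3: Mean = sum / n = 263 / 10 = 26.3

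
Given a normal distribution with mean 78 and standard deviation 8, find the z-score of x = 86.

1

Step 1: Recall the z-score formula: z = (x - mu) / sigma
Step 2: Substitute values: z = (86 - 78) / 8
Step 3: z = 8 / 8 = 1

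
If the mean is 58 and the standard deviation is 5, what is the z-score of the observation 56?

-0.4

Step 1: Recall the z-score formula: z = (x - mu) / sigma
Step 2: Substitute values: z = (56 - 58) / 5
Step 3: z = -2 / 5 = -0.4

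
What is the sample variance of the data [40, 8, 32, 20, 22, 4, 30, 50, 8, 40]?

244.4889

Step 1: Compute the mean: (40 + 8 + 32 + 20 + 22 + 4 + 30 + 50 + 8 + 40) / 10 = 25.4
Step 2: Compute squared deviations from the mean:
  (40 - 25.4)^2 = 213.16
  (8 - 25.4)^2 = 302.76
  (32 - 25.4)^2 = 43.56
  (20 - 25.4)^2 = 29.16
  (22 - 25.4)^2 = 11.56
  (4 - 25.4)^2 = 457.96
  (30 - 25.4)^2 = 21.16
  (50 - 25.4)^2 = 605.16
  (8 - 25.4)^2 = 302.76
  (40 - 25.4)^2 = 213.16
Step 3: Sum of squared deviations = 2200.4
Step 4: Sample variance = 2200.4 / 9 = 244.4889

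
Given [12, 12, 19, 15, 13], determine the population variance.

6.96

Step 1: Compute the mean: (12 + 12 + 19 + 15 + 13) / 5 = 14.2
Step 2: Compute squared deviations from the mean:
  (12 - 14.2)^2 = 4.84
  (12 - 14.2)^2 = 4.84
  (19 - 14.2)^2 = 23.04
  (15 - 14.2)^2 = 0.64
  (13 - 14.2)^2 = 1.44
Step 3: Sum of squared deviations = 34.8
Step 4: Population variance = 34.8 / 5 = 6.96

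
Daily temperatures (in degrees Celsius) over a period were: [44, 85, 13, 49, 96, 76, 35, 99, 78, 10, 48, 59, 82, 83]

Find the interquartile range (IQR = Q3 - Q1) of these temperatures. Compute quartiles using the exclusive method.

41.75

Step 1: Sort the data: [10, 13, 35, 44, 48, 49, 59, 76, 78, 82, 83, 85, 96, 99]
Step 2: n = 14
Step 3: Using the exclusive quartile method:
  Q1 = 41.75
  Q2 (median) = 67.5
  Q3 = 83.5
  IQR = Q3 - Q1 = 83.5 - 41.75 = 41.75
Step 4: IQR = 41.75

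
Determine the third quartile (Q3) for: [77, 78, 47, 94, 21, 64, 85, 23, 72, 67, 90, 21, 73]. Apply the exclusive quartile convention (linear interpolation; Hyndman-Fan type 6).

81.5

Step 1: Sort the data: [21, 21, 23, 47, 64, 67, 72, 73, 77, 78, 85, 90, 94]
Step 2: n = 13
Step 3: Using the exclusive quartile method:
  Q1 = 35
  Q2 (median) = 72
  Q3 = 81.5
  IQR = Q3 - Q1 = 81.5 - 35 = 46.5
Step 4: Q3 = 81.5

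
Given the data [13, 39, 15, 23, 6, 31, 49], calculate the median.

23

Step 1: Sort the data in ascending order: [6, 13, 15, 23, 31, 39, 49]
Step 2: The number of values is n = 7.
Step 3: Since n is odd, the median is the middle value at position 4: 23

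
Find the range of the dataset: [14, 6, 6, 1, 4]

13

Step 1: Identify the maximum value: max = 14
Step 2: Identify the minimum value: min = 1
Step 3: Range = max - min = 14 - 1 = 13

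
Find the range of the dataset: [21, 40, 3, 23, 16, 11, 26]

37

Step 1: Identify the maximum value: max = 40
Step 2: Identify the minimum value: min = 3
Step 3: Range = max - min = 40 - 3 = 37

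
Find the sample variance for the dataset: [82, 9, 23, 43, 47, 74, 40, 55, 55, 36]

476.0444

Step 1: Compute the mean: (82 + 9 + 23 + 43 + 47 + 74 + 40 + 55 + 55 + 36) / 10 = 46.4
Step 2: Compute squared deviations from the mean:
  (82 - 46.4)^2 = 1267.36
  (9 - 46.4)^2 = 1398.76
  (23 - 46.4)^2 = 547.56
  (43 - 46.4)^2 = 11.56
  (47 - 46.4)^2 = 0.36
  (74 - 46.4)^2 = 761.76
  (40 - 46.4)^2 = 40.96
  (55 - 46.4)^2 = 73.96
  (55 - 46.4)^2 = 73.96
  (36 - 46.4)^2 = 108.16
Step 3: Sum of squared deviations = 4284.4
Step 4: Sample variance = 4284.4 / 9 = 476.0444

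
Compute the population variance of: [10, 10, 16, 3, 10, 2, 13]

21.8367

Step 1: Compute the mean: (10 + 10 + 16 + 3 + 10 + 2 + 13) / 7 = 9.1429
Step 2: Compute squared deviations from the mean:
  (10 - 9.1429)^2 = 0.7347
  (10 - 9.1429)^2 = 0.7347
  (16 - 9.1429)^2 = 47.0204
  (3 - 9.1429)^2 = 37.7347
  (10 - 9.1429)^2 = 0.7347
  (2 - 9.1429)^2 = 51.0204
  (13 - 9.1429)^2 = 14.8776
Step 3: Sum of squared deviations = 152.8571
Step 4: Population variance = 152.8571 / 7 = 21.8367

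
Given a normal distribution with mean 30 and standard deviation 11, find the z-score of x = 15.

-1.3636

Step 1: Recall the z-score formula: z = (x - mu) / sigma
Step 2: Substitute values: z = (15 - 30) / 11
Step 3: z = -15 / 11 = -1.3636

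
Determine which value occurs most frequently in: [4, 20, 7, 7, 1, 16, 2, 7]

7

Step 1: Count the frequency of each value:
  1: appears 1 time(s)
  2: appears 1 time(s)
  4: appears 1 time(s)
  7: appears 3 time(s)
  16: appears 1 time(s)
  20: appears 1 time(s)
Step 2: The value 7 appears most frequently (3 times).
Step 3: Mode = 7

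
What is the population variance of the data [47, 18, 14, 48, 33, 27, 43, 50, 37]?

155.9506

Step 1: Compute the mean: (47 + 18 + 14 + 48 + 33 + 27 + 43 + 50 + 37) / 9 = 35.2222
Step 2: Compute squared deviations from the mean:
  (47 - 35.2222)^2 = 138.716
  (18 - 35.2222)^2 = 296.6049
  (14 - 35.2222)^2 = 450.3827
  (48 - 35.2222)^2 = 163.2716
  (33 - 35.2222)^2 = 4.9383
  (27 - 35.2222)^2 = 67.6049
  (43 - 35.2222)^2 = 60.4938
  (50 - 35.2222)^2 = 218.3827
  (37 - 35.2222)^2 = 3.1605
Step 3: Sum of squared deviations = 1403.5556
Step 4: Population variance = 1403.5556 / 9 = 155.9506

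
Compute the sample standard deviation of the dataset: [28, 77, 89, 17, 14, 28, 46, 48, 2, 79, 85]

31.4142

Step 1: Compute the mean: 46.6364
Step 2: Sum of squared deviations from the mean: 9868.5455
Step 3: Sample variance = 9868.5455 / 10 = 986.8545
Step 4: Standard deviation = sqrt(986.8545) = 31.4142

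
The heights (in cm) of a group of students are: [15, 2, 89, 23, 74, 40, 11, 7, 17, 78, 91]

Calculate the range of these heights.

89

Step 1: Identify the maximum value: max = 91
Step 2: Identify the minimum value: min = 2
Step 3: Range = max - min = 91 - 2 = 89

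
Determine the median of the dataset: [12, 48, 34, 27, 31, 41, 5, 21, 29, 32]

30

Step 1: Sort the data in ascending order: [5, 12, 21, 27, 29, 31, 32, 34, 41, 48]
Step 2: The number of values is n = 10.
Step 3: Since n is even, the median is the average of positions 5 and 6:
  Median = (29 + 31) / 2 = 30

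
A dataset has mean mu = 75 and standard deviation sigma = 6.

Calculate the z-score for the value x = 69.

-1

Step 1: Recall the z-score formula: z = (x - mu) / sigma
Step 2: Substitute values: z = (69 - 75) / 6
Step 3: z = -6 / 6 = -1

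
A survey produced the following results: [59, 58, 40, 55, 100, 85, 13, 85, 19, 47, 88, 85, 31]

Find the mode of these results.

85

Step 1: Count the frequency of each value:
  13: appears 1 time(s)
  19: appears 1 time(s)
  31: appears 1 time(s)
  40: appears 1 time(s)
  47: appears 1 time(s)
  55: appears 1 time(s)
  58: appears 1 time(s)
  59: appears 1 time(s)
  85: appears 3 time(s)
  88: appears 1 time(s)
  100: appears 1 time(s)
Step 2: The value 85 appears most frequently (3 times).
Step 3: Mode = 85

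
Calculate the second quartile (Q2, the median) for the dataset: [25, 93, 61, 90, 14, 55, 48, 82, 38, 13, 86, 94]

58

Step 1: Sort the data: [13, 14, 25, 38, 48, 55, 61, 82, 86, 90, 93, 94]
Step 2: n = 12
Step 3: Q2 is the median. Since n is even, it is the average of the values at positions 6 and 7:
  Q2 = (55 + 61) / 2 = 58
Step 4: Q2 = 58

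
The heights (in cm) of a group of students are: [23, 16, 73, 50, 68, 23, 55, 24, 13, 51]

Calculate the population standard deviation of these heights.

21.1102

Step 1: Compute the mean: 39.6
Step 2: Sum of squared deviations from the mean: 4456.4
Step 3: Population variance = 4456.4 / 10 = 445.64
Step 4: Standard deviation = sqrt(445.64) = 21.1102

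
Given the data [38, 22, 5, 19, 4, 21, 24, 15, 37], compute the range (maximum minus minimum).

34

Step 1: Identify the maximum value: max = 38
Step 2: Identify the minimum value: min = 4
Step 3: Range = max - min = 38 - 4 = 34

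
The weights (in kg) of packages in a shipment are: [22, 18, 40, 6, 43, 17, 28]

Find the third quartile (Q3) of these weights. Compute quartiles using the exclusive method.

40

Step 1: Sort the data: [6, 17, 18, 22, 28, 40, 43]
Step 2: n = 7
Step 3: Using the exclusive quartile method:
  Q1 = 17
  Q2 (median) = 22
  Q3 = 40
  IQR = Q3 - Q1 = 40 - 17 = 23
Step 4: Q3 = 40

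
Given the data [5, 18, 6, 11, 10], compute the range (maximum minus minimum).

13

Step 1: Identify the maximum value: max = 18
Step 2: Identify the minimum value: min = 5
Step 3: Range = max - min = 18 - 5 = 13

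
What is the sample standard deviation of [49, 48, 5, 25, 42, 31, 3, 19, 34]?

17.0449

Step 1: Compute the mean: 28.4444
Step 2: Sum of squared deviations from the mean: 2324.2222
Step 3: Sample variance = 2324.2222 / 8 = 290.5278
Step 4: Standard deviation = sqrt(290.5278) = 17.0449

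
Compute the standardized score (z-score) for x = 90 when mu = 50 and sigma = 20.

2

Step 1: Recall the z-score formula: z = (x - mu) / sigma
Step 2: Substitute values: z = (90 - 50) / 20
Step 3: z = 40 / 20 = 2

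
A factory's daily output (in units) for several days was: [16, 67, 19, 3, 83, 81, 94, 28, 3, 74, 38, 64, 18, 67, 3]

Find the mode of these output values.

3

Step 1: Count the frequency of each value:
  3: appears 3 time(s)
  16: appears 1 time(s)
  18: appears 1 time(s)
  19: appears 1 time(s)
  28: appears 1 time(s)
  38: appears 1 time(s)
  64: appears 1 time(s)
  67: appears 2 time(s)
  74: appears 1 time(s)
  81: appears 1 time(s)
  83: appears 1 time(s)
  94: appears 1 time(s)
Step 2: The value 3 appears most frequently (3 times).
Step 3: Mode = 3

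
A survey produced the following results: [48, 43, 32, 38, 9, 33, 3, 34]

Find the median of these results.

33.5

Step 1: Sort the data in ascending order: [3, 9, 32, 33, 34, 38, 43, 48]
Step 2: The number of values is n = 8.
Step 3: Since n is even, the median is the average of positions 4 and 5:
  Median = (33 + 34) / 2 = 33.5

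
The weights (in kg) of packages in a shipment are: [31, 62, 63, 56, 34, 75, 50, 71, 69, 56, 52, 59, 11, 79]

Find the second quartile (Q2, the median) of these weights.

57.5

Step 1: Sort the data: [11, 31, 34, 50, 52, 56, 56, 59, 62, 63, 69, 71, 75, 79]
Step 2: n = 14
Step 3: Q2 is the median. Since n is even, it is the average of the values at positions 7 and 8:
  Q2 = (56 + 59) / 2 = 57.5
Step 4: Q2 = 57.5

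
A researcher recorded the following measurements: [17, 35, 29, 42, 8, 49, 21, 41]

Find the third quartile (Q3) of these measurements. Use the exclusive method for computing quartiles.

41.75

Step 1: Sort the data: [8, 17, 21, 29, 35, 41, 42, 49]
Step 2: n = 8
Step 3: Using the exclusive quartile method:
  Q1 = 18
  Q2 (median) = 32
  Q3 = 41.75
  IQR = Q3 - Q1 = 41.75 - 18 = 23.75
Step 4: Q3 = 41.75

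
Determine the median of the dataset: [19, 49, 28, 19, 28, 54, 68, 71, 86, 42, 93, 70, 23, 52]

50.5

Step 1: Sort the data in ascending order: [19, 19, 23, 28, 28, 42, 49, 52, 54, 68, 70, 71, 86, 93]
Step 2: The number of values is n = 14.
Step 3: Since n is even, the median is the average of positions 7 and 8:
  Median = (49 + 52) / 2 = 50.5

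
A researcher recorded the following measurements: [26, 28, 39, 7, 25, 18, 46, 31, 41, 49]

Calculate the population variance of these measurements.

152.8

Step 1: Compute the mean: (26 + 28 + 39 + 7 + 25 + 18 + 46 + 31 + 41 + 49) / 10 = 31
Step 2: Compute squared deviations from the mean:
  (26 - 31)^2 = 25
  (28 - 31)^2 = 9
  (39 - 31)^2 = 64
  (7 - 31)^2 = 576
  (25 - 31)^2 = 36
  (18 - 31)^2 = 169
  (46 - 31)^2 = 225
  (31 - 31)^2 = 0
  (41 - 31)^2 = 100
  (49 - 31)^2 = 324
Step 3: Sum of squared deviations = 1528
Step 4: Population variance = 1528 / 10 = 152.8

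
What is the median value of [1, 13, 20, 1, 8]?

8

Step 1: Sort the data in ascending order: [1, 1, 8, 13, 20]
Step 2: The number of values is n = 5.
Step 3: Since n is odd, the median is the middle value at position 3: 8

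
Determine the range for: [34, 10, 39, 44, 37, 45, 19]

35

Step 1: Identify the maximum value: max = 45
Step 2: Identify the minimum value: min = 10
Step 3: Range = max - min = 45 - 10 = 35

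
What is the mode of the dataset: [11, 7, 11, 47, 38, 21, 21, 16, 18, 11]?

11

Step 1: Count the frequency of each value:
  7: appears 1 time(s)
  11: appears 3 time(s)
  16: appears 1 time(s)
  18: appears 1 time(s)
  21: appears 2 time(s)
  38: appears 1 time(s)
  47: appears 1 time(s)
Step 2: The value 11 appears most frequently (3 times).
Step 3: Mode = 11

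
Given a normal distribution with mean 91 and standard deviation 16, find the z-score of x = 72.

-1.1875

Step 1: Recall the z-score formula: z = (x - mu) / sigma
Step 2: Substitute values: z = (72 - 91) / 16
Step 3: z = -19 / 16 = -1.1875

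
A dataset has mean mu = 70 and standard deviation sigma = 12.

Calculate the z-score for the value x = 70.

0

Step 1: Recall the z-score formula: z = (x - mu) / sigma
Step 2: Substitute values: z = (70 - 70) / 12
Step 3: z = 0 / 12 = 0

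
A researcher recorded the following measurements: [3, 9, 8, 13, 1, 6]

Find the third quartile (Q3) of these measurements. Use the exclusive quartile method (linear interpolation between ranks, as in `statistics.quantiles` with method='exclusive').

10

Step 1: Sort the data: [1, 3, 6, 8, 9, 13]
Step 2: n = 6
Step 3: Using the exclusive quartile method:
  Q1 = 2.5
  Q2 (median) = 7
  Q3 = 10
  IQR = Q3 - Q1 = 10 - 2.5 = 7.5
Step 4: Q3 = 10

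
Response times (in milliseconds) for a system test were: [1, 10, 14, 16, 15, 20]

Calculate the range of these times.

19

Step 1: Identify the maximum value: max = 20
Step 2: Identify the minimum value: min = 1
Step 3: Range = max - min = 20 - 1 = 19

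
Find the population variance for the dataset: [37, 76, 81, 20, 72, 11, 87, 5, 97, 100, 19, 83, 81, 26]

1125.4541

Step 1: Compute the mean: (37 + 76 + 81 + 20 + 72 + 11 + 87 + 5 + 97 + 100 + 19 + 83 + 81 + 26) / 14 = 56.7857
Step 2: Compute squared deviations from the mean:
  (37 - 56.7857)^2 = 391.4745
  (76 - 56.7857)^2 = 369.1888
  (81 - 56.7857)^2 = 586.3316
  (20 - 56.7857)^2 = 1353.1888
  (72 - 56.7857)^2 = 231.4745
  (11 - 56.7857)^2 = 2096.3316
  (87 - 56.7857)^2 = 912.9031
  (5 - 56.7857)^2 = 2681.7602
  (97 - 56.7857)^2 = 1617.1888
  (100 - 56.7857)^2 = 1867.4745
  (19 - 56.7857)^2 = 1427.7602
  (83 - 56.7857)^2 = 687.1888
  (81 - 56.7857)^2 = 586.3316
  (26 - 56.7857)^2 = 947.7602
Step 3: Sum of squared deviations = 15756.3571
Step 4: Population variance = 15756.3571 / 14 = 1125.4541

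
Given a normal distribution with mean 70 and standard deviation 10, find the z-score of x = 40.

-3

Step 1: Recall the z-score formula: z = (x - mu) / sigma
Step 2: Substitute values: z = (40 - 70) / 10
Step 3: z = -30 / 10 = -3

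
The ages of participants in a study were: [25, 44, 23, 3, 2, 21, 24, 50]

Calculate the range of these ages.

48

Step 1: Identify the maximum value: max = 50
Step 2: Identify the minimum value: min = 2
Step 3: Range = max - min = 50 - 2 = 48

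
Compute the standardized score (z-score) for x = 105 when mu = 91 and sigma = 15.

0.9333

Step 1: Recall the z-score formula: z = (x - mu) / sigma
Step 2: Substitute values: z = (105 - 91) / 15
Step 3: z = 14 / 15 = 0.9333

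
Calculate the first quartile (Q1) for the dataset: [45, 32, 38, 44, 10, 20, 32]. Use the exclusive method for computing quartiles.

20

Step 1: Sort the data: [10, 20, 32, 32, 38, 44, 45]
Step 2: n = 7
Step 3: Using the exclusive quartile method:
  Q1 = 20
  Q2 (median) = 32
  Q3 = 44
  IQR = Q3 - Q1 = 44 - 20 = 24
Step 4: Q1 = 20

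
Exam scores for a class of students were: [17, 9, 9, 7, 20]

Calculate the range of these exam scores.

13

Step 1: Identify the maximum value: max = 20
Step 2: Identify the minimum value: min = 7
Step 3: Range = max - min = 20 - 7 = 13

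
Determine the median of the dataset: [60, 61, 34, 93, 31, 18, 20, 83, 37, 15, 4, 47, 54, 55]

42

Step 1: Sort the data in ascending order: [4, 15, 18, 20, 31, 34, 37, 47, 54, 55, 60, 61, 83, 93]
Step 2: The number of values is n = 14.
Step 3: Since n is even, the median is the average of positions 7 and 8:
  Median = (37 + 47) / 2 = 42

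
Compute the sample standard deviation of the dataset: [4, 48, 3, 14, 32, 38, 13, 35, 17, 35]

15.5952

Step 1: Compute the mean: 23.9
Step 2: Sum of squared deviations from the mean: 2188.9
Step 3: Sample variance = 2188.9 / 9 = 243.2111
Step 4: Standard deviation = sqrt(243.2111) = 15.5952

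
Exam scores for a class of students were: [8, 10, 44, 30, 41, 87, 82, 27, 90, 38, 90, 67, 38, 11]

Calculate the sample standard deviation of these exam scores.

30.3862

Step 1: Compute the mean: 47.3571
Step 2: Sum of squared deviations from the mean: 12003.2143
Step 3: Sample variance = 12003.2143 / 13 = 923.3242
Step 4: Standard deviation = sqrt(923.3242) = 30.3862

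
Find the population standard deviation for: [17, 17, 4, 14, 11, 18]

4.8563

Step 1: Compute the mean: 13.5
Step 2: Sum of squared deviations from the mean: 141.5
Step 3: Population variance = 141.5 / 6 = 23.5833
Step 4: Standard deviation = sqrt(23.5833) = 4.8563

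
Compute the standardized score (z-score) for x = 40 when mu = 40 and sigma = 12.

0

Step 1: Recall the z-score formula: z = (x - mu) / sigma
Step 2: Substitute values: z = (40 - 40) / 12
Step 3: z = 0 / 12 = 0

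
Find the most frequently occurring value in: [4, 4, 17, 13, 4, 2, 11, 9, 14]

4

Step 1: Count the frequency of each value:
  2: appears 1 time(s)
  4: appears 3 time(s)
  9: appears 1 time(s)
  11: appears 1 time(s)
  13: appears 1 time(s)
  14: appears 1 time(s)
  17: appears 1 time(s)
Step 2: The value 4 appears most frequently (3 times).
Step 3: Mode = 4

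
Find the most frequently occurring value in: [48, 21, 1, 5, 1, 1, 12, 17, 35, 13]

1

Step 1: Count the frequency of each value:
  1: appears 3 time(s)
  5: appears 1 time(s)
  12: appears 1 time(s)
  13: appears 1 time(s)
  17: appears 1 time(s)
  21: appears 1 time(s)
  35: appears 1 time(s)
  48: appears 1 time(s)
Step 2: The value 1 appears most frequently (3 times).
Step 3: Mode = 1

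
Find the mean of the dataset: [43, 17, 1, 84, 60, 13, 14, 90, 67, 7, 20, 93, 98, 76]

48.7857

Step 1: Sum all values: 43 + 17 + 1 + 84 + 60 + 13 + 14 + 90 + 67 + 7 + 20 + 93 + 98 + 76 = 683
Step 2: Count the number of values: n = 14
Step 3: Mean = sum / n = 683 / 14 = 48.7857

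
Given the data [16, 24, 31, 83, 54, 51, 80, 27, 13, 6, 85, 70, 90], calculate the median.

51

Step 1: Sort the data in ascending order: [6, 13, 16, 24, 27, 31, 51, 54, 70, 80, 83, 85, 90]
Step 2: The number of values is n = 13.
Step 3: Since n is odd, the median is the middle value at position 7: 51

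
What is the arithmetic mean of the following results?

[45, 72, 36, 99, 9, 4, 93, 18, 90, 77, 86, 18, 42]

53

Step 1: Sum all values: 45 + 72 + 36 + 99 + 9 + 4 + 93 + 18 + 90 + 77 + 86 + 18 + 42 = 689
Step 2: Count the number of values: n = 13
Step 3: Mean = sum / n = 689 / 13 = 53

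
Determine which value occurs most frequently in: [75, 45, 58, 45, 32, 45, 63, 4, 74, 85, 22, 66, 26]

45

Step 1: Count the frequency of each value:
  4: appears 1 time(s)
  22: appears 1 time(s)
  26: appears 1 time(s)
  32: appears 1 time(s)
  45: appears 3 time(s)
  58: appears 1 time(s)
  63: appears 1 time(s)
  66: appears 1 time(s)
  74: appears 1 time(s)
  75: appears 1 time(s)
  85: appears 1 time(s)
Step 2: The value 45 appears most frequently (3 times).
Step 3: Mode = 45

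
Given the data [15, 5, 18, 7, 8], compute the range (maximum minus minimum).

13

Step 1: Identify the maximum value: max = 18
Step 2: Identify the minimum value: min = 5
Step 3: Range = max - min = 18 - 5 = 13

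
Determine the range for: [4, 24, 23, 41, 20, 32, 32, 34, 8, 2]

39

Step 1: Identify the maximum value: max = 41
Step 2: Identify the minimum value: min = 2
Step 3: Range = max - min = 41 - 2 = 39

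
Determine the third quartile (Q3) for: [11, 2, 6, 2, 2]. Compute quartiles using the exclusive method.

8.5

Step 1: Sort the data: [2, 2, 2, 6, 11]
Step 2: n = 5
Step 3: Using the exclusive quartile method:
  Q1 = 2
  Q2 (median) = 2
  Q3 = 8.5
  IQR = Q3 - Q1 = 8.5 - 2 = 6.5
Step 4: Q3 = 8.5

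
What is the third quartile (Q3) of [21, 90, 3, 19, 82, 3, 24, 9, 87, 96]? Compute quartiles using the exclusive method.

87.75

Step 1: Sort the data: [3, 3, 9, 19, 21, 24, 82, 87, 90, 96]
Step 2: n = 10
Step 3: Using the exclusive quartile method:
  Q1 = 7.5
  Q2 (median) = 22.5
  Q3 = 87.75
  IQR = Q3 - Q1 = 87.75 - 7.5 = 80.25
Step 4: Q3 = 87.75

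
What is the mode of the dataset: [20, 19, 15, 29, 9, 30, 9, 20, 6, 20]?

20

Step 1: Count the frequency of each value:
  6: appears 1 time(s)
  9: appears 2 time(s)
  15: appears 1 time(s)
  19: appears 1 time(s)
  20: appears 3 time(s)
  29: appears 1 time(s)
  30: appears 1 time(s)
Step 2: The value 20 appears most frequently (3 times).
Step 3: Mode = 20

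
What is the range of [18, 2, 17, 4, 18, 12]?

16

Step 1: Identify the maximum value: max = 18
Step 2: Identify the minimum value: min = 2
Step 3: Range = max - min = 18 - 2 = 16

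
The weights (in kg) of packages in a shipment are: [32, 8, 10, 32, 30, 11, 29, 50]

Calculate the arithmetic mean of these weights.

25.25

Step 1: Sum all values: 32 + 8 + 10 + 32 + 30 + 11 + 29 + 50 = 202
Step 2: Count the number of values: n = 8
Step 3: Mean = sum / n = 202 / 8 = 25.25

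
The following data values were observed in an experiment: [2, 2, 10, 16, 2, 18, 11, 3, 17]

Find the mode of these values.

2

Step 1: Count the frequency of each value:
  2: appears 3 time(s)
  3: appears 1 time(s)
  10: appears 1 time(s)
  11: appears 1 time(s)
  16: appears 1 time(s)
  17: appears 1 time(s)
  18: appears 1 time(s)
Step 2: The value 2 appears most frequently (3 times).
Step 3: Mode = 2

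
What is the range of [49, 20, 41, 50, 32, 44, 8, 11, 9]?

42

Step 1: Identify the maximum value: max = 50
Step 2: Identify the minimum value: min = 8
Step 3: Range = max - min = 50 - 8 = 42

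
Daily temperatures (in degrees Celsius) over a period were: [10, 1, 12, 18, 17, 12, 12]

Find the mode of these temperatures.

12

Step 1: Count the frequency of each value:
  1: appears 1 time(s)
  10: appears 1 time(s)
  12: appears 3 time(s)
  17: appears 1 time(s)
  18: appears 1 time(s)
Step 2: The value 12 appears most frequently (3 times).
Step 3: Mode = 12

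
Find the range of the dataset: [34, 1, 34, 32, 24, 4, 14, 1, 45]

44

Step 1: Identify the maximum value: max = 45
Step 2: Identify the minimum value: min = 1
Step 3: Range = max - min = 45 - 1 = 44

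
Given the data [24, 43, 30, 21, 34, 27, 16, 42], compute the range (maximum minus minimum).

27

Step 1: Identify the maximum value: max = 43
Step 2: Identify the minimum value: min = 16
Step 3: Range = max - min = 43 - 16 = 27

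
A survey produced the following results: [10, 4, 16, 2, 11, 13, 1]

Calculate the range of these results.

15

Step 1: Identify the maximum value: max = 16
Step 2: Identify the minimum value: min = 1
Step 3: Range = max - min = 16 - 1 = 15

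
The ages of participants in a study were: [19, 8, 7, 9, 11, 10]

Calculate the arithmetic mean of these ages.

10.6667

Step 1: Sum all values: 19 + 8 + 7 + 9 + 11 + 10 = 64
Step 2: Count the number of values: n = 6
Step 3: Mean = sum / n = 64 / 6 = 10.6667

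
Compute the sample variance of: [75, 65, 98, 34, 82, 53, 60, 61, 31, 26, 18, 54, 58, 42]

502.8407

Step 1: Compute the mean: (75 + 65 + 98 + 34 + 82 + 53 + 60 + 61 + 31 + 26 + 18 + 54 + 58 + 42) / 14 = 54.0714
Step 2: Compute squared deviations from the mean:
  (75 - 54.0714)^2 = 438.0051
  (65 - 54.0714)^2 = 119.4337
  (98 - 54.0714)^2 = 1929.7194
  (34 - 54.0714)^2 = 402.8622
  (82 - 54.0714)^2 = 780.0051
  (53 - 54.0714)^2 = 1.148
  (60 - 54.0714)^2 = 35.148
  (61 - 54.0714)^2 = 48.0051
  (31 - 54.0714)^2 = 532.2908
  (26 - 54.0714)^2 = 788.0051
  (18 - 54.0714)^2 = 1301.148
  (54 - 54.0714)^2 = 0.0051
  (58 - 54.0714)^2 = 15.4337
  (42 - 54.0714)^2 = 145.7194
Step 3: Sum of squared deviations = 6536.9286
Step 4: Sample variance = 6536.9286 / 13 = 502.8407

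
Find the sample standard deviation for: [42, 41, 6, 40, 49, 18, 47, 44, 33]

14.4145

Step 1: Compute the mean: 35.5556
Step 2: Sum of squared deviations from the mean: 1662.2222
Step 3: Sample variance = 1662.2222 / 8 = 207.7778
Step 4: Standard deviation = sqrt(207.7778) = 14.4145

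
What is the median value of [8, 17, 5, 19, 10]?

10

Step 1: Sort the data in ascending order: [5, 8, 10, 17, 19]
Step 2: The number of values is n = 5.
Step 3: Since n is odd, the median is the middle value at position 3: 10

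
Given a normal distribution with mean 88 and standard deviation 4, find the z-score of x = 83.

-1.25

Step 1: Recall the z-score formula: z = (x - mu) / sigma
Step 2: Substitute values: z = (83 - 88) / 4
Step 3: z = -5 / 4 = -1.25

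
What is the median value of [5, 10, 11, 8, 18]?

10

Step 1: Sort the data in ascending order: [5, 8, 10, 11, 18]
Step 2: The number of values is n = 5.
Step 3: Since n is odd, the median is the middle value at position 3: 10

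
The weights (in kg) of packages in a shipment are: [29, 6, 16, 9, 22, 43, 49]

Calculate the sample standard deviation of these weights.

16.4462

Step 1: Compute the mean: 24.8571
Step 2: Sum of squared deviations from the mean: 1622.8571
Step 3: Sample variance = 1622.8571 / 6 = 270.4762
Step 4: Standard deviation = sqrt(270.4762) = 16.4462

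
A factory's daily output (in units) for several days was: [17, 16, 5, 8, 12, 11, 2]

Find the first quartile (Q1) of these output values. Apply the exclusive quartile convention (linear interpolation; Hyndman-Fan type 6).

5

Step 1: Sort the data: [2, 5, 8, 11, 12, 16, 17]
Step 2: n = 7
Step 3: Using the exclusive quartile method:
  Q1 = 5
  Q2 (median) = 11
  Q3 = 16
  IQR = Q3 - Q1 = 16 - 5 = 11
Step 4: Q1 = 5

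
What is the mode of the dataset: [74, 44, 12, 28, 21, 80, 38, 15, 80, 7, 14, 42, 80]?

80

Step 1: Count the frequency of each value:
  7: appears 1 time(s)
  12: appears 1 time(s)
  14: appears 1 time(s)
  15: appears 1 time(s)
  21: appears 1 time(s)
  28: appears 1 time(s)
  38: appears 1 time(s)
  42: appears 1 time(s)
  44: appears 1 time(s)
  74: appears 1 time(s)
  80: appears 3 time(s)
Step 2: The value 80 appears most frequently (3 times).
Step 3: Mode = 80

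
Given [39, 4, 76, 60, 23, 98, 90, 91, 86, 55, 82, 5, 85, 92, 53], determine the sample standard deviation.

31.975

Step 1: Compute the mean: 62.6
Step 2: Sum of squared deviations from the mean: 14313.6
Step 3: Sample variance = 14313.6 / 14 = 1022.4
Step 4: Standard deviation = sqrt(1022.4) = 31.975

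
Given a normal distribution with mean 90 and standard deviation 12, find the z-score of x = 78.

-1

Step 1: Recall the z-score formula: z = (x - mu) / sigma
Step 2: Substitute values: z = (78 - 90) / 12
Step 3: z = -12 / 12 = -1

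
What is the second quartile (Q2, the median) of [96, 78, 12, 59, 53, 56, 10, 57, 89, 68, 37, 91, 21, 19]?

56.5

Step 1: Sort the data: [10, 12, 19, 21, 37, 53, 56, 57, 59, 68, 78, 89, 91, 96]
Step 2: n = 14
Step 3: Q2 is the median. Since n is even, it is the average of the values at positions 7 and 8:
  Q2 = (56 + 57) / 2 = 56.5
Step 4: Q2 = 56.5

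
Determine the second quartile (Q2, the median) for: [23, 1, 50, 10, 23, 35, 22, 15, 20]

22

Step 1: Sort the data: [1, 10, 15, 20, 22, 23, 23, 35, 50]
Step 2: n = 9
Step 3: Q2 is the median. Since n is odd, it is the middle value at position 5: 22
Step 4: Q2 = 22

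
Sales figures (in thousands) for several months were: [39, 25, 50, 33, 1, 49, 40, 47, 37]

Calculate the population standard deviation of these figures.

14.3991

Step 1: Compute the mean: 35.6667
Step 2: Sum of squared deviations from the mean: 1866
Step 3: Population variance = 1866 / 9 = 207.3333
Step 4: Standard deviation = sqrt(207.3333) = 14.3991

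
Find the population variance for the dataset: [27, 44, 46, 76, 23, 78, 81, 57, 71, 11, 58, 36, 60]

467.4675

Step 1: Compute the mean: (27 + 44 + 46 + 76 + 23 + 78 + 81 + 57 + 71 + 11 + 58 + 36 + 60) / 13 = 51.3846
Step 2: Compute squared deviations from the mean:
  (27 - 51.3846)^2 = 594.6095
  (44 - 51.3846)^2 = 54.5325
  (46 - 51.3846)^2 = 28.9941
  (76 - 51.3846)^2 = 605.9172
  (23 - 51.3846)^2 = 805.6864
  (78 - 51.3846)^2 = 708.3787
  (81 - 51.3846)^2 = 877.071
  (57 - 51.3846)^2 = 31.5325
  (71 - 51.3846)^2 = 384.7633
  (11 - 51.3846)^2 = 1630.9172
  (58 - 51.3846)^2 = 43.7633
  (36 - 51.3846)^2 = 236.6864
  (60 - 51.3846)^2 = 74.2249
Step 3: Sum of squared deviations = 6077.0769
Step 4: Population variance = 6077.0769 / 13 = 467.4675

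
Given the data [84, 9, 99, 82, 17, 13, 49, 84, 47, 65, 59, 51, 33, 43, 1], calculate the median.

49

Step 1: Sort the data in ascending order: [1, 9, 13, 17, 33, 43, 47, 49, 51, 59, 65, 82, 84, 84, 99]
Step 2: The number of values is n = 15.
Step 3: Since n is odd, the median is the middle value at position 8: 49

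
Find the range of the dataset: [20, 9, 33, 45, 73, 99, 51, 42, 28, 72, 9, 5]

94

Step 1: Identify the maximum value: max = 99
Step 2: Identify the minimum value: min = 5
Step 3: Range = max - min = 99 - 5 = 94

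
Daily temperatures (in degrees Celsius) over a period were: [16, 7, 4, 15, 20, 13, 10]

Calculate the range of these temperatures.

16

Step 1: Identify the maximum value: max = 20
Step 2: Identify the minimum value: min = 4
Step 3: Range = max - min = 20 - 4 = 16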